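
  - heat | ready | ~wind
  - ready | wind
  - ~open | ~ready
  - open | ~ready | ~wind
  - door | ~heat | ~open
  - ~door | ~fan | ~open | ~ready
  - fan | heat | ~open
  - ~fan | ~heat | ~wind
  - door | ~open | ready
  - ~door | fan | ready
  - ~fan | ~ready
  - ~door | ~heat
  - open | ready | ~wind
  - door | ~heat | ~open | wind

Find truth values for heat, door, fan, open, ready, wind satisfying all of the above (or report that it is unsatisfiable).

heat=F, door=F, fan=F, open=F, ready=T, wind=F

Set heat = False.
Set door = False.
Try fan = True:
  (~fan | ~ready) forces ready = False.
  (heat | ready | ~wind) forces wind = False.
  clause (ready | wind) is falsified — backtrack.
So fan = False.
  then (fan | heat | ~open) forces open = False.
Set ready = True.
  then (open | ~ready | ~wind) forces wind = False.
All clauses satisfied.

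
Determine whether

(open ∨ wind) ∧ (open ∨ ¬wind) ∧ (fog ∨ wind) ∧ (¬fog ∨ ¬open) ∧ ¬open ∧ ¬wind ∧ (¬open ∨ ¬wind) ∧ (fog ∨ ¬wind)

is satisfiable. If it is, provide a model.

Case wind = True:
  Clause (¬wind) is falsified — contradiction.
Case wind = False:
  (open ∨ wind) forces open = True.
  Clause (¬open) is falsified — contradiction.
Both cases fail, so the formula is unsatisfiable.

UNSATISFIABLE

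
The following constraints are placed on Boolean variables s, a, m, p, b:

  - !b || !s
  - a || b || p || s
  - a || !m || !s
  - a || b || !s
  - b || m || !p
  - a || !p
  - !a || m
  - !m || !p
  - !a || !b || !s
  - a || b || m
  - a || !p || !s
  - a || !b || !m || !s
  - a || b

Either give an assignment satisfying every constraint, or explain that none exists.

s = False, a = False, m = True, p = False, b = True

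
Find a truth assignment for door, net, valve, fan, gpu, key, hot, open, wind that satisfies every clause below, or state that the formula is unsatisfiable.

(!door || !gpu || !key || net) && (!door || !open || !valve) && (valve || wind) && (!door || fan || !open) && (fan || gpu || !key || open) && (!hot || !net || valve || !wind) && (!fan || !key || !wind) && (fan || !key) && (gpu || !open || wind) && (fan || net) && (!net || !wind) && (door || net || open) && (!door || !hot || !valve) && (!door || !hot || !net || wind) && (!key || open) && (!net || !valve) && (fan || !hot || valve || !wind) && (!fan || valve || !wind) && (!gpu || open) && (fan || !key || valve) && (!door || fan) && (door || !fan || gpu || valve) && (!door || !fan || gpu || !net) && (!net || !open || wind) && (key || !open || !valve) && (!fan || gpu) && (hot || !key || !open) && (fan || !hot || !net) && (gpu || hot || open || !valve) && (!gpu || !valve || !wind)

door = False; net = False; valve = True; fan = True; gpu = True; key = True; hot = True; open = True; wind = False

Set door = False.
Try net = True:
  (!net || !wind) forces wind = False.
  (valve || wind) forces valve = True.
  clause (!net || !valve) is falsified — backtrack.
So net = False.
  then (fan || net) forces fan = True.
  then (door || net || open) forces open = True.
  then (!fan || gpu) forces gpu = True.
Try valve = False:
  (valve || wind) forces wind = True.
  clause (!fan || valve || !wind) is falsified — backtrack.
So valve = True.
  then (key || !open || !valve) forces key = True.
  then (hot || !key || !open) forces hot = True.
  then (!gpu || !valve || !wind) forces wind = False.
All clauses satisfied.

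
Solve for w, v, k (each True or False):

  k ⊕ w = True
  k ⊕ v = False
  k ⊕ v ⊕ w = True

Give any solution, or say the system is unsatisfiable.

w=T; v=F; k=F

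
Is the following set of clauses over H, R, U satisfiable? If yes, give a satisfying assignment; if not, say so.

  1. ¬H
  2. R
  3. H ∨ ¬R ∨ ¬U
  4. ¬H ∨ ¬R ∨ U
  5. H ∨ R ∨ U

H=F; R=T; U=F

Unit clause (¬H) forces H = False.
Unit clause (R) forces R = True.
In (H ∨ ¬R ∨ ¬U) only ¬U is left, so U = False.
Check each clause:
  (¬H): ¬H holds.
  (R): R holds.
  (H ∨ ¬R ∨ ¬U): ¬U holds.
  (¬H ∨ ¬R ∨ U): ¬H holds.
  (H ∨ R ∨ U): R holds.
All clauses satisfied.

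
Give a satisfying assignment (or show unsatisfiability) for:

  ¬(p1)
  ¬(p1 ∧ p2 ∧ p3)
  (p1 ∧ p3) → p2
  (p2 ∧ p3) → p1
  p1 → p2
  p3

Unit clause (p3) forces p3 = True.
Unit clause (¬p1) forces p1 = False.
In (p1 ∨ ¬p2 ∨ ¬p3) only ¬p2 is left, so p2 = False.
Check each clause:
  (p3): p3 holds.
  (¬p1): ¬p1 holds.
  (¬p1 ∨ p2): ¬p1 holds.
  (¬p1 ∨ ¬p2 ∨ ¬p3): ¬p1 holds.
  (¬p1 ∨ p2 ∨ ¬p3): ¬p1 holds.
  (p1 ∨ ¬p2 ∨ ¬p3): ¬p2 holds.
All clauses satisfied.

p1 = False; p2 = False; p3 = True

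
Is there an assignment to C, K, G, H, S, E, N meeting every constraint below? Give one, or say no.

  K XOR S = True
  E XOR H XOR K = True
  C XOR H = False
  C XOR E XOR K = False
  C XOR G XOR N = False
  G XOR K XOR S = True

Unsatisfiable

Adding constraints 2, 3, 4 mod 2: every variable appears an even number of times on the left, so the left side is 0.
But the right sides sum to 1 (mod 2). 0 ≠ 1 — the system is inconsistent.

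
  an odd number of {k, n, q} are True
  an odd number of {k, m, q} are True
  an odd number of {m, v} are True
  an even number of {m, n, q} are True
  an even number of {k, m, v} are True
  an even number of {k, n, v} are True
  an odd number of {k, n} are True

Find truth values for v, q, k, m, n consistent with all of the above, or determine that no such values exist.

v=T, q=F, k=T, m=F, n=F

{k, n, q}: 1 true → odd ✓
{k, m, q}: 1 true → odd ✓
{m, v}: 1 true → odd ✓
{m, n, q}: 0 true → even ✓
{k, m, v}: 2 true → even ✓
{k, n, v}: 2 true → even ✓
{k, n}: 1 true → odd ✓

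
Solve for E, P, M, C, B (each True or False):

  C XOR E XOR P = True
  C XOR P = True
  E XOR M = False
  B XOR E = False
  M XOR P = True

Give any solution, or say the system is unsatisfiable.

E: False; P: True; M: False; C: False; B: False

C XOR E XOR P = F XOR F XOR T = True ✓
C XOR P = F XOR T = True ✓
E XOR M = F XOR F = False ✓
B XOR E = F XOR F = False ✓
M XOR P = F XOR T = True ✓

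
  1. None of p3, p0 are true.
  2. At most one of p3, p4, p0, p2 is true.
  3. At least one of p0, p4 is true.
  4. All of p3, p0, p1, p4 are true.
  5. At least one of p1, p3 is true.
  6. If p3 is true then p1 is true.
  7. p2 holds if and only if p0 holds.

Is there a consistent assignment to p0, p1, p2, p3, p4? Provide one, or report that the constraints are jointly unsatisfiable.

Case p0 = True:
  Constraint (1) is violated (p0=T) — contradiction.
Case p0 = False:
  Constraint (4) is violated (p0=F) — contradiction.
Both cases fail — unsatisfiable.

Unsatisfiable — no assignment works.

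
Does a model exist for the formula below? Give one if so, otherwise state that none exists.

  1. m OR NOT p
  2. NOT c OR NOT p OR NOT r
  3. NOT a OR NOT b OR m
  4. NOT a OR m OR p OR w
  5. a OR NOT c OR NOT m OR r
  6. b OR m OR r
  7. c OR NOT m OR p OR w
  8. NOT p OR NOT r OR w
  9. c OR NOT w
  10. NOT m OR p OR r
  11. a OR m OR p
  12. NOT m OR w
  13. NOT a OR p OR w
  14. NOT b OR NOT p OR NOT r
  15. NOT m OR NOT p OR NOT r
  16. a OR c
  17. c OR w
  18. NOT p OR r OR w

Set b = False.
Set p = False.
Try r = False:
  (b OR m OR r) forces m = True.
  clause (NOT m OR p OR r) is falsified — backtrack.
So r = True.
Set m = False.
  then (a OR m OR p) forces a = True.
  then (NOT a OR p OR w) forces w = True.
  then (c OR NOT w) forces c = True.
All clauses satisfied.

b: False; p: False; r: True; m: False; c: True; a: True; w: True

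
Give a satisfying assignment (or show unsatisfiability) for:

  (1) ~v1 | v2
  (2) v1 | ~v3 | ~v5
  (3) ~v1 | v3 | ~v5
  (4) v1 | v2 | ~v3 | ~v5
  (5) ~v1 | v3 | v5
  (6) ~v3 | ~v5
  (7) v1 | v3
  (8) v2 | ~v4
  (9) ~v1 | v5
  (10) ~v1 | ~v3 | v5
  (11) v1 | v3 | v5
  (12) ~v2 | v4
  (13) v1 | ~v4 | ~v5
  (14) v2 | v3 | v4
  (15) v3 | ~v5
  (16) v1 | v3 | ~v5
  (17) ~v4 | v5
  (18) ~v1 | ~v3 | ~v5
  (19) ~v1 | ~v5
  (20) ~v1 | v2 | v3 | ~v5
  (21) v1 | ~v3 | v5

Case v5 = True:
  (~v3 | ~v5) forces v3 = False.
  Clause (v3 | ~v5) is falsified — contradiction.
Case v5 = False:
  (~v1 | v5) forces v1 = False.
  (v1 | v3) forces v3 = True.
  Clause (v1 | ~v3 | v5) is falsified — contradiction.
Both cases fail, so the formula is unsatisfiable.

Unsatisfiable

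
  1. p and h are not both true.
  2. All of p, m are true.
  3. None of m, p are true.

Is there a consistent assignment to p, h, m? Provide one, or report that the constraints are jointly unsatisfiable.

The formula is unsatisfiable.

Case p = True:
  Constraint (3) is violated (p=T) — contradiction.
Case p = False:
  Constraint (2) is violated (p=F) — contradiction.
Both cases fail — unsatisfiable.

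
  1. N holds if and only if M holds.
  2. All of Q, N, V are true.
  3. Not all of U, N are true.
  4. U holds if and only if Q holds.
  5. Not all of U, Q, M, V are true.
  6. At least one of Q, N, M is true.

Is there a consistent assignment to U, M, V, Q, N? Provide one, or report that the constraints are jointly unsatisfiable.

UNSATISFIABLE

Case U = True:
  (2) forces Q = True.
  (2) forces N = True.
  Constraint (3) is violated (U=T, N=T) — contradiction.
Case U = False:
  (2) forces Q = True.
  Constraint (4) is violated (U=F, Q=T) — contradiction.
Both cases fail — unsatisfiable.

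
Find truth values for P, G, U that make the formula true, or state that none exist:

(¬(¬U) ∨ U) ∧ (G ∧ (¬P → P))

P: True; G: True; U: True

  ¬(¬U) ∨ U = True
    ¬(¬U) = True
      ¬U = False
  G ∧ (¬P → P) = True
    ¬P → P = True
      ¬P = False
Both conjuncts True, so the formula holds.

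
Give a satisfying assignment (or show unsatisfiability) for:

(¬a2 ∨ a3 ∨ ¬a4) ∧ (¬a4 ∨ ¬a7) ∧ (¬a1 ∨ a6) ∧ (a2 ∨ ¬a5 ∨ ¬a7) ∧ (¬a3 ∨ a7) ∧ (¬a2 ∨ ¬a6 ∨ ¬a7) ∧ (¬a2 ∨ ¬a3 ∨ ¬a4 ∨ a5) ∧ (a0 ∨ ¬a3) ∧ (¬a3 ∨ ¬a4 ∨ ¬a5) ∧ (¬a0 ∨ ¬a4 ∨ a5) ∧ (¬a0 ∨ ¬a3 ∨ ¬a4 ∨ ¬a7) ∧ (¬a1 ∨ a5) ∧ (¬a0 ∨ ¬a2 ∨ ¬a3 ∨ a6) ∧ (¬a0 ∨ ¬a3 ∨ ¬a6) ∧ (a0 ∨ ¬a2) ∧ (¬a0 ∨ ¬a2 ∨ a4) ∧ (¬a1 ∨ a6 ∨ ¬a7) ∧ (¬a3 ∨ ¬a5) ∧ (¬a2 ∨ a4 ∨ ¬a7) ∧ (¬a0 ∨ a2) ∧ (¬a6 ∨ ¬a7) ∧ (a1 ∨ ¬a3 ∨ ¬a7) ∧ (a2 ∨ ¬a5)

a0 = False, a1 = False, a2 = False, a3 = False, a4 = False, a5 = False, a6 = False, a7 = False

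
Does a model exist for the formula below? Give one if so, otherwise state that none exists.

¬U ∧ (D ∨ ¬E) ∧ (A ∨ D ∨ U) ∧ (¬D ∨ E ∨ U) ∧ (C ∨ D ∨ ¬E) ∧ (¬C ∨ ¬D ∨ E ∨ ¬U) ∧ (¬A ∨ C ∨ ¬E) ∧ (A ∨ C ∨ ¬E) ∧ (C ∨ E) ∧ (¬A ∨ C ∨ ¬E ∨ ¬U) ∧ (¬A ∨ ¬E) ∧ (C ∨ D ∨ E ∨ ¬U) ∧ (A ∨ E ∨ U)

U=F, A=T, E=F, C=T, D=F

Unit clause (¬U) forces U = False.
Set A = True.
  then (¬A ∨ ¬E) forces E = False.
  then (¬D ∨ E ∨ U) forces D = False.
  then (C ∨ E) forces C = True.
All clauses satisfied.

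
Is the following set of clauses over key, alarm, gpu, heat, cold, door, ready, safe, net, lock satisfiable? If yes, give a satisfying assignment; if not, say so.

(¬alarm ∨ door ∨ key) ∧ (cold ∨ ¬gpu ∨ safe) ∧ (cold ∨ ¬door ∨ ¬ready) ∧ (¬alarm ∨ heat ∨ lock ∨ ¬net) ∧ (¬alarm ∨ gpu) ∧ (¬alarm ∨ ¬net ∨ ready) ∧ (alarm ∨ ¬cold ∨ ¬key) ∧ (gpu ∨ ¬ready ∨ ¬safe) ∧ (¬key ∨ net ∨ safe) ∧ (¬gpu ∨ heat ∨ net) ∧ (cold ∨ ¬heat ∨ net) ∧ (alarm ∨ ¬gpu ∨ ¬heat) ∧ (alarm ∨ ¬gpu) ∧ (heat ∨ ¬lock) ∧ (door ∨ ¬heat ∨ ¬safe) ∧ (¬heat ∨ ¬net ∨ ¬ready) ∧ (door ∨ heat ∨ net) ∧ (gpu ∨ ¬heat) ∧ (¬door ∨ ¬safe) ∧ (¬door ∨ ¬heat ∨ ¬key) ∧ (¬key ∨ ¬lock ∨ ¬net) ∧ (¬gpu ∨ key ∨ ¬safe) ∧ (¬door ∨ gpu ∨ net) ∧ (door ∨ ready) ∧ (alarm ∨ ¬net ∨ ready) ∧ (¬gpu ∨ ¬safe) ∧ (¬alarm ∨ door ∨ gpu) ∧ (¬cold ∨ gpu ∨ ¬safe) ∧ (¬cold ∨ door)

Set key = False.
Set alarm = True.
  then (¬alarm ∨ door ∨ key) forces door = True.
  then (¬alarm ∨ gpu) forces gpu = True.
  then (¬door ∨ ¬safe) forces safe = False.
  then (cold ∨ ¬gpu ∨ safe) forces cold = True.
Try heat = False:
  (¬gpu ∨ heat ∨ net) forces net = True.
  (¬alarm ∨ heat ∨ lock ∨ ¬net) forces lock = True.
  clause (heat ∨ ¬lock) is falsified — backtrack.
So heat = True.
Set ready = True.
  then (¬heat ∨ ¬net ∨ ¬ready) forces net = False.
Set lock = False.
All clauses satisfied.

key = False; alarm = True; gpu = True; heat = True; cold = True; door = True; ready = True; safe = False; net = False; lock = False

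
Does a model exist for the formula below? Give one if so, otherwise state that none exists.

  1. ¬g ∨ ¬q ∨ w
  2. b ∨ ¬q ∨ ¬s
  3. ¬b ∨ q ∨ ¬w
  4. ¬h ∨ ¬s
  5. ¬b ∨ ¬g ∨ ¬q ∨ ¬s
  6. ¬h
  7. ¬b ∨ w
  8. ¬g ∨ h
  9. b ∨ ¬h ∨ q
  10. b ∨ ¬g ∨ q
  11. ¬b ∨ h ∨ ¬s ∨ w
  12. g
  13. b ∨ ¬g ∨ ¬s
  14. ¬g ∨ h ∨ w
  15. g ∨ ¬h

Case h = True:
  Clause (¬h) is falsified — contradiction.
Case h = False:
  (¬g ∨ h) forces g = False.
  Clause (g) is falsified — contradiction.
Both cases fail, so the formula is unsatisfiable.

Unsatisfiable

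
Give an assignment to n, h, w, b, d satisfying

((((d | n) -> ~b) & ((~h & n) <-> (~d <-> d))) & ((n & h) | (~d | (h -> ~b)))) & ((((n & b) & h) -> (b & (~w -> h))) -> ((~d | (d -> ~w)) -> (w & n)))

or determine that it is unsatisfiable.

n = True, h = True, w = True, b = False, d = True

  (((d | n) -> ~b) & ((~h & n) <-> (~d <-> d))) & ((n & h) | (~d | (h -> ~b))) = True
    ((d | n) -> ~b) & ((~h & n) <-> (~d <-> d)) = True
      (d | n) -> ~b = True
        d | n = True
        ~b = True
      (~h & n) <-> (~d <-> d) = True
        ~h & n = False
          ~h = False
        ~d <-> d = False
          ~d = False
    (n & h) | (~d | (h -> ~b)) = True
      n & h = True
      ~d | (h -> ~b) = True
        ~d = False
        h -> ~b = True
          ~b = True
  (((n & b) & h) -> (b & (~w -> h))) -> ((~d | (d -> ~w)) -> (w & n)) = True
    ((n & b) & h) -> (b & (~w -> h)) = True
      (n & b) & h = False
        n & b = False
      b & (~w -> h) = False
        ~w -> h = True
          ~w = False
    (~d | (d -> ~w)) -> (w & n) = True
      ~d | (d -> ~w) = False
        ~d = False
        d -> ~w = False
          ~w = False
      w & n = True
Both conjuncts True, so the formula holds.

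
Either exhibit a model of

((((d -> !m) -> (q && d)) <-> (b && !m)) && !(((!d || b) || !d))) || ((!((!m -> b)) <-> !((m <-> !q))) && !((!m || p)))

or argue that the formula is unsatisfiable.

d: True, p: True, q: False, m: False, b: False

  ((((d -> !m) -> (q && d)) <-> (b && !m)) && !(((!d || b) || !d))) || ((!((!m -> b)) <-> !((m <-> !q))) && !((!m || p))) = True
    (((d -> !m) -> (q && d)) <-> (b && !m)) && !(((!d || b) || !d)) = True
      ((d -> !m) -> (q && d)) <-> (b && !m) = True
        (d -> !m) -> (q && d) = False
          d -> !m = True
            !m = True
          q && d = False
        b && !m = False
          !m = True
      !(((!d || b) || !d)) = True
        (!d || b) || !d = False
          !d || b = False
            !d = False
          !d = False
    (!((!m -> b)) <-> !((m <-> !q))) && !((!m || p)) = False
      !((!m -> b)) <-> !((m <-> !q)) = True
        !((!m -> b)) = True
          !m -> b = False
            !m = True
        !((m <-> !q)) = True
          m <-> !q = False
            !q = True
      !((!m || p)) = False
        !m || p = True
          !m = True
The formula evaluates to True.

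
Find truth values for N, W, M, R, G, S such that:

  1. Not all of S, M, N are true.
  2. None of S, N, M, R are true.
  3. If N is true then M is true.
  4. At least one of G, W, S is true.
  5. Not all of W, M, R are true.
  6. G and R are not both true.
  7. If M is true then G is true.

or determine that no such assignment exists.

N = False, W = False, M = False, R = False, G = True, S = False

  (1) {S, M, N}: 0/3 true — not all ✓
  (2) {S, N, M, R}: 0 true — none ✓
  (3) N=F ⇒ M: vacuous ✓
  (4) {G, W, S}: 1 true — at least one ✓
  (5) {W, M, R}: 0/3 true — not all ✓
  (6) G=T, R=F — not both ✓
  (7) M=F ⇒ G: vacuous ✓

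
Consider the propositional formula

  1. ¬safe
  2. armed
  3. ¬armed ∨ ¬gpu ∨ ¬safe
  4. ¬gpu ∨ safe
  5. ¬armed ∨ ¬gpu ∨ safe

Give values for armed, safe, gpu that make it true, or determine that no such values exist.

Unit clause (¬safe) forces safe = False.
Unit clause (armed) forces armed = True.
In (¬gpu ∨ safe) only ¬gpu is left, so gpu = False.
Check each clause:
  (¬safe): ¬safe holds.
  (armed): armed holds.
  (¬armed ∨ ¬gpu ∨ ¬safe): ¬gpu holds.
  (¬gpu ∨ safe): ¬gpu holds.
  (¬armed ∨ ¬gpu ∨ safe): ¬gpu holds.
All clauses satisfied.

armed: True; safe: False; gpu: False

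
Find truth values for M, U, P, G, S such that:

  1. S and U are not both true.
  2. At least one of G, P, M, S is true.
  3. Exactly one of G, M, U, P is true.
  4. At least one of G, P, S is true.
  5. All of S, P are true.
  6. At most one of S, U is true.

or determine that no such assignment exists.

M=F; U=F; P=T; G=F; S=T

  (1) S=T, U=F — not both ✓
  (2) {G, P, M, S}: 2 true — at least one ✓
  (3) {G, M, U, P}: 1 true — exactly one ✓
  (4) {G, P, S}: 2 true — at least one ✓
  (5) {S, P}: all 2 true ✓
  (6) {S, U}: 1 true — at most one ✓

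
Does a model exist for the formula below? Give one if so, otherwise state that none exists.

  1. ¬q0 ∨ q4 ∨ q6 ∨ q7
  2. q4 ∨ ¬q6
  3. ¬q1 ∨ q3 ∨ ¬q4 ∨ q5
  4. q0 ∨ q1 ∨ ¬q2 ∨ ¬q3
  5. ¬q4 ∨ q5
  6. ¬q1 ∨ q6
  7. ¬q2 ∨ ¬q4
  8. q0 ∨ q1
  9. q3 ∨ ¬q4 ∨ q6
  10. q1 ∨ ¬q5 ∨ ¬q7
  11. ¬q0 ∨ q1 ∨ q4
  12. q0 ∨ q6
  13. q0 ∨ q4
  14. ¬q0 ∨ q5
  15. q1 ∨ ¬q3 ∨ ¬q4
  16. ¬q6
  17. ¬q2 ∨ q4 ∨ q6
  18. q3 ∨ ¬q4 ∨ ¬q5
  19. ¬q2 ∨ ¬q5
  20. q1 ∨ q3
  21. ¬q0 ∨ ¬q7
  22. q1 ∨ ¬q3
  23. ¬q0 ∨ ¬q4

Case q1 = True:
  (¬q1 ∨ q6) forces q6 = True.
  Clause (¬q6) is falsified — contradiction.
Case q1 = False:
  (q0 ∨ q1) forces q0 = True.
  (¬q0 ∨ q1 ∨ q4) forces q4 = True.
  Clause (¬q0 ∨ ¬q4) is falsified — contradiction.
Both cases fail, so the formula is unsatisfiable.

Unsatisfiable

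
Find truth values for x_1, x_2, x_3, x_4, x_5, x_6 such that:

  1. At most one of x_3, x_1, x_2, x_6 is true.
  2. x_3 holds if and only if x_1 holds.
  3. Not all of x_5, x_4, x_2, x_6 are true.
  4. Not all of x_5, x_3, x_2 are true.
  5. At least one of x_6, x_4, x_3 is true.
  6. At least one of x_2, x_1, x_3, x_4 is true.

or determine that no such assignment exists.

x_1=F, x_2=F, x_3=F, x_4=T, x_5=T, x_6=T

  (1) {x_3, x_1, x_2, x_6}: 1 true — at most one ✓
  (2) x_3=F, x_1=F — same ✓
  (3) {x_5, x_4, x_2, x_6}: 3/4 true — not all ✓
  (4) {x_5, x_3, x_2}: 1/3 true — not all ✓
  (5) {x_6, x_4, x_3}: 2 true — at least one ✓
  (6) {x_2, x_1, x_3, x_4}: 1 true — at least one ✓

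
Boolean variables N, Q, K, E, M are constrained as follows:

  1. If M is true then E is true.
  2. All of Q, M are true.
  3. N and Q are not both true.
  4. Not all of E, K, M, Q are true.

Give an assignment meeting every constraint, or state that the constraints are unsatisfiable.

N: False, Q: True, K: False, E: True, M: True

  (1) M=T ⇒ E: T ✓
  (2) {Q, M}: all 2 true ✓
  (3) N=F, Q=T — not both ✓
  (4) {E, K, M, Q}: 3/4 true — not all ✓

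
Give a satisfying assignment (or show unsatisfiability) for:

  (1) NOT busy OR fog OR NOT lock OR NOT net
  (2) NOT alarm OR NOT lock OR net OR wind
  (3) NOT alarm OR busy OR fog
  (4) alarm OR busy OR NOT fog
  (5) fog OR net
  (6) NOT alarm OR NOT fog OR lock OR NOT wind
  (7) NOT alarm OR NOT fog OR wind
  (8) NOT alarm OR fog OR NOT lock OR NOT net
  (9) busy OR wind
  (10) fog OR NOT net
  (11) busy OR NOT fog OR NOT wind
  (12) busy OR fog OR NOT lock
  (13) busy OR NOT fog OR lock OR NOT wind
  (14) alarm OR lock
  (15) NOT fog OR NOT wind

busy = True, lock = True, wind = False, net = True, fog = True, alarm = False

Try busy = False:
  (busy OR wind) forces wind = True.
  (busy OR NOT fog OR NOT wind) forces fog = False.
  (NOT alarm OR busy OR fog) forces alarm = False.
  (fog OR net) forces net = True.
  clause (fog OR NOT net) is falsified — backtrack.
So busy = True.
Set lock = True.
Try wind = True:
  (NOT fog OR NOT wind) forces fog = False.
  (NOT busy OR fog OR NOT lock OR NOT net) forces net = False.
  clause (fog OR net) is falsified — backtrack.
So wind = False.
Set net = True.
  then (NOT busy OR fog OR NOT lock OR NOT net) forces fog = True.
  then (NOT alarm OR NOT fog OR wind) forces alarm = False.
All clauses satisfied.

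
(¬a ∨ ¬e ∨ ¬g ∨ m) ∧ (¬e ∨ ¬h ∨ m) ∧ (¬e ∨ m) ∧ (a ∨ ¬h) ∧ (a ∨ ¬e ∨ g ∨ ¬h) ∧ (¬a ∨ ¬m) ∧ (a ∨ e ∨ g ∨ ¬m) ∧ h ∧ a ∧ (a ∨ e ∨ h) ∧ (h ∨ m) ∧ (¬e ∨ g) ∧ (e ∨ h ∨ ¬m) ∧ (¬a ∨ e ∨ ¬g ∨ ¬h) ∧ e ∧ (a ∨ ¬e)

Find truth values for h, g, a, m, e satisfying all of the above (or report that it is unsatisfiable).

Case a = True:
  (¬a ∨ ¬m) forces m = False.
  (¬e ∨ m) forces e = False.
  Clause (e) is falsified — contradiction.
Case a = False:
  Clause (a) is falsified — contradiction.
Both cases fail, so the formula is unsatisfiable.

No satisfying assignment exists.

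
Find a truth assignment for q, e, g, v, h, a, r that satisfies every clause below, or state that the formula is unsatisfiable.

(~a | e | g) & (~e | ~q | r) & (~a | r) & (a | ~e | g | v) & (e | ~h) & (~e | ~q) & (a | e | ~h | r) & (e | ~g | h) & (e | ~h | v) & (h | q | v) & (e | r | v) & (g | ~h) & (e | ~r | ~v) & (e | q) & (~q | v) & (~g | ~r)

Set q = False.
  then (e | q) forces e = True.
Set g = True.
  then (~g | ~r) forces r = False.
  then (~a | r) forces a = False.
Set v = False.
  then (h | q | v) forces h = True.
All clauses satisfied.

q = False; e = True; g = True; v = False; h = True; a = False; r = False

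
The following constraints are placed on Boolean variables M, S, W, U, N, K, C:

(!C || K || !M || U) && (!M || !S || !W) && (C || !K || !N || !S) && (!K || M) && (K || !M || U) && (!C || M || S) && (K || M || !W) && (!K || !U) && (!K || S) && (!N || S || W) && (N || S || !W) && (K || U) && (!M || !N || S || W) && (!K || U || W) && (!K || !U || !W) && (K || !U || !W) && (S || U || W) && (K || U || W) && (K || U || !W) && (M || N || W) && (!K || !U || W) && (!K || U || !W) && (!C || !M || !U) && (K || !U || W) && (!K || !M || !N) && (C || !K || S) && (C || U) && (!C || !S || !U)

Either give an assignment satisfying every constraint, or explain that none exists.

Case U = True:
  (!K || !U) forces K = False.
  (K || !U || !W) forces W = False.
  Clause (K || !U || W) is falsified — contradiction.
Case U = False:
  (K || U) forces K = True.
  (!K || M) forces M = True.
  (!K || S) forces S = True.
  (!M || !S || !W) forces W = False.
  Clause (!K || U || W) is falsified — contradiction.
Both cases fail, so the formula is unsatisfiable.

Unsatisfiable — no assignment works.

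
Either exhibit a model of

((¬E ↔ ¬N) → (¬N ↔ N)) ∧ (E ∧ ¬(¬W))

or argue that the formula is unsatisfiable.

E = True, N = False, W = True

  (¬E ↔ ¬N) → (¬N ↔ N) = True
    ¬E ↔ ¬N = False
      ¬E = False
      ¬N = True
    ¬N ↔ N = False
      ¬N = True
  E ∧ ¬(¬W) = True
    ¬(¬W) = True
      ¬W = False
Both conjuncts True, so the formula holds.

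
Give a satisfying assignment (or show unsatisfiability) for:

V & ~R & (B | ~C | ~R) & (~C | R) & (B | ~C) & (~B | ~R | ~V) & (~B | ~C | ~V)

Unit clause (V) forces V = True.
Unit clause (~R) forces R = False.
In (~C | R) only ~C is left, so C = False.
Set B = True.
Check each clause:
  (V): V holds.
  (~R): ~R holds.
  (B | ~C | ~R): B holds.
  (~C | R): ~C holds.
  (B | ~C): B holds.
  (~B | ~R | ~V): ~R holds.
  (~B | ~C | ~V): ~C holds.
All clauses satisfied.

C = False, R = False, V = True, B = True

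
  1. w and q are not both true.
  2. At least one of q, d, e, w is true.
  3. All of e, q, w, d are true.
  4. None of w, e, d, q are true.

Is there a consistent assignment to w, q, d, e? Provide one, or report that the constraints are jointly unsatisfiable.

Case w = True:
  Constraint (4) is violated (w=T) — contradiction.
Case w = False:
  Constraint (3) is violated (w=F) — contradiction.
Both cases fail — unsatisfiable.

No satisfying assignment exists.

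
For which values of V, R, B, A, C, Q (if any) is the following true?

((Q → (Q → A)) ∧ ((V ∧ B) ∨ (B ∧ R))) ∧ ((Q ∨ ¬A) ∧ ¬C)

V = True; R = False; B = True; A = True; C = False; Q = True

  (Q → (Q → A)) ∧ ((V ∧ B) ∨ (B ∧ R)) = True
    Q → (Q → A) = True
      Q → A = True
    (V ∧ B) ∨ (B ∧ R) = True
      V ∧ B = True
      B ∧ R = False
  (Q ∨ ¬A) ∧ ¬C = True
    Q ∨ ¬A = True
      ¬A = False
    ¬C = True
Both conjuncts True, so the formula holds.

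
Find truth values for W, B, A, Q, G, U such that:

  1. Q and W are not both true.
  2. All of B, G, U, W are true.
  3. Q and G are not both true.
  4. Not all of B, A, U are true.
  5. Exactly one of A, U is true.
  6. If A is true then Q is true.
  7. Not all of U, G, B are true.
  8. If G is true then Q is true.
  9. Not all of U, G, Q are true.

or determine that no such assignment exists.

No satisfying assignment exists.

Case B = True:
  (2) forces G = True.
  (2) forces U = True.
  Constraint (7) is violated (U=T, G=T, B=T) — contradiction.
Case B = False:
  Constraint (2) is violated (B=F) — contradiction.
Both cases fail — unsatisfiable.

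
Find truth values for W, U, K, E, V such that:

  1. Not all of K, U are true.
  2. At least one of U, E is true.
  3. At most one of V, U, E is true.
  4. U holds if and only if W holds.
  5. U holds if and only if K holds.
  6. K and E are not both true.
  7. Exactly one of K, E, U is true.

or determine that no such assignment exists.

W: False, U: False, K: False, E: True, V: False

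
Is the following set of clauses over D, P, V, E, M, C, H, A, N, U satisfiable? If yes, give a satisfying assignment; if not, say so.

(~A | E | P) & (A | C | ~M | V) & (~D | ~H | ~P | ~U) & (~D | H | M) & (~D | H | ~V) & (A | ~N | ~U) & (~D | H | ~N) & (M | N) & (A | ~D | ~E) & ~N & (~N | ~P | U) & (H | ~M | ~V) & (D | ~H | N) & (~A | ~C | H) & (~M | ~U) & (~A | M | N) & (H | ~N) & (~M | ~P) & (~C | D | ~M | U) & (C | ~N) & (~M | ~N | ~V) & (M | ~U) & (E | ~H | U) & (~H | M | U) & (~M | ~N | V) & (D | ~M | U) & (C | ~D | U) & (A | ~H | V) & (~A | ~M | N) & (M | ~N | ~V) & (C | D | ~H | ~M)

Unit clause (~N) forces N = False.
In (M | N) only M is left, so M = True.
In (~M | ~U) only ~U is left, so U = False.
In (~M | ~P) only ~P is left, so P = False.
In (D | ~M | U) only D is left, so D = True.
In (C | ~D | U) only C is left, so C = True.
In (~A | ~M | N) only ~A is left, so A = False.
In (A | ~D | ~E) only ~E is left, so E = False.
In (E | ~H | U) only ~H is left, so H = False.
In (~D | H | ~V) only ~V is left, so V = False.
All clauses satisfied.

D = True; P = False; V = False; E = False; M = True; C = True; H = False; A = False; N = False; U = False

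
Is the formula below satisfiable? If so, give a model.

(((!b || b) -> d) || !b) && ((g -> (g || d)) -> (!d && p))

d: False, g: True, b: False, p: True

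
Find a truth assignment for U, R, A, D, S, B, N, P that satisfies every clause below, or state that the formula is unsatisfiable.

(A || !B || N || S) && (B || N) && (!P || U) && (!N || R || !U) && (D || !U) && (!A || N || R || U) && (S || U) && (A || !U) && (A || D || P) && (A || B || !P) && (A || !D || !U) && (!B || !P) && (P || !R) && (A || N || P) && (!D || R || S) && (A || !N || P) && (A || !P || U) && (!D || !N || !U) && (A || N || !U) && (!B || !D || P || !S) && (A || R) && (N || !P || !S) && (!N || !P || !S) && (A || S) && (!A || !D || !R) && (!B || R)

U: False, R: False, A: True, D: True, S: True, B: False, N: True, P: False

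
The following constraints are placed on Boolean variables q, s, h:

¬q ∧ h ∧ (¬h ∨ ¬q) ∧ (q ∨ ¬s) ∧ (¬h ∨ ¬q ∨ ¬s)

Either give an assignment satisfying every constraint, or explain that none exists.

Unit clause (¬q) forces q = False.
Unit clause (h) forces h = True.
In (q ∨ ¬s) only ¬s is left, so s = False.
All clauses satisfied.

q=F; s=F; h=T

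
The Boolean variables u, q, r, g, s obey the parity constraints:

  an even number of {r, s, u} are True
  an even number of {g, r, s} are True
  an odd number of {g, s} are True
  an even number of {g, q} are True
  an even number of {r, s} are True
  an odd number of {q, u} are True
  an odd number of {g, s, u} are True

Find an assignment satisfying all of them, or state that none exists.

Adding constraints 1, 2, 4, 6 mod 2: every variable appears an even number of times on the left, so the left side is 0.
But the right sides sum to 1 (mod 2). 0 ≠ 1 — the system is inconsistent.

UNSATISFIABLE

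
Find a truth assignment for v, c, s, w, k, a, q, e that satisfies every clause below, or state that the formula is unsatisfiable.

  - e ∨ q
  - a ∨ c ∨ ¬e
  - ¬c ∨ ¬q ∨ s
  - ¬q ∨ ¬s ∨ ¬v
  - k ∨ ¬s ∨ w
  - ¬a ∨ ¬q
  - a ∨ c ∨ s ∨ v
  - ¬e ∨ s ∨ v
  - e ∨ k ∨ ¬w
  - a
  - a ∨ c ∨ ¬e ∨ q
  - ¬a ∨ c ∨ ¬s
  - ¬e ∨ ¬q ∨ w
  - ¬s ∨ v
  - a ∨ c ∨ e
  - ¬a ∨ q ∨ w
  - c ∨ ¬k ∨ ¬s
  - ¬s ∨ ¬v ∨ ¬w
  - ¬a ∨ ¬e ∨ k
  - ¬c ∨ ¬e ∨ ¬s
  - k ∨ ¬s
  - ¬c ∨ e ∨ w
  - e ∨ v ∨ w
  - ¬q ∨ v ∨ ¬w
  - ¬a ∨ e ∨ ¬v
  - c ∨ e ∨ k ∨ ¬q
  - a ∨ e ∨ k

Unit clause (a) forces a = True.
In (¬a ∨ ¬q) only ¬q is left, so q = False.
In (¬a ∨ q ∨ w) only w is left, so w = True.
In (e ∨ q) only e is left, so e = True.
In (¬a ∨ ¬e ∨ k) only k is left, so k = True.
Try v = False:
  (¬e ∨ s ∨ v) forces s = True.
  clause (¬s ∨ v) is falsified — backtrack.
So v = True.
  then (¬s ∨ ¬v ∨ ¬w) forces s = False.
Set c = False.
All clauses satisfied.

v = True; c = False; s = False; w = True; k = True; a = True; q = False; e = True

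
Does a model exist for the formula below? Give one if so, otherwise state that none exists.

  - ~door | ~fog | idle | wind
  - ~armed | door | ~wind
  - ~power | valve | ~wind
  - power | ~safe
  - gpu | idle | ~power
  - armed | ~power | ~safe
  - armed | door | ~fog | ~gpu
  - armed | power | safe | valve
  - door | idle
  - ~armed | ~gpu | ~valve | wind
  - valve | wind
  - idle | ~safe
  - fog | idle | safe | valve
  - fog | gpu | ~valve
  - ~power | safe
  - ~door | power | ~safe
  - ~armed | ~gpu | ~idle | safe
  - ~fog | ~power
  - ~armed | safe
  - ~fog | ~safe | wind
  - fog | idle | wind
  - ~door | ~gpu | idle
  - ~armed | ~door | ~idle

Set fog = True.
  then (~fog | ~power) forces power = False.
  then (power | ~safe) forces safe = False.
  then (~armed | safe) forces armed = False.
  then (armed | power | safe | valve) forces valve = True.
Set door = True.
Set gpu = True.
  then (~door | ~gpu | idle) forces idle = True.
Set wind = True.
All clauses satisfied.

fog = True, door = True, gpu = True, valve = True, wind = True, safe = False, power = False, idle = True, armed = False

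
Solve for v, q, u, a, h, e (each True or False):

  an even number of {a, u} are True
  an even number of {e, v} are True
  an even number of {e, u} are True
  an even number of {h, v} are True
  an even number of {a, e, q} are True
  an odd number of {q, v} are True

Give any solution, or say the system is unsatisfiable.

v: True, q: False, u: True, a: True, h: True, e: True

{a, u}: 2 true → even ✓
{e, v}: 2 true → even ✓
{e, u}: 2 true → even ✓
{h, v}: 2 true → even ✓
{a, e, q}: 2 true → even ✓
{q, v}: 1 true → odd ✓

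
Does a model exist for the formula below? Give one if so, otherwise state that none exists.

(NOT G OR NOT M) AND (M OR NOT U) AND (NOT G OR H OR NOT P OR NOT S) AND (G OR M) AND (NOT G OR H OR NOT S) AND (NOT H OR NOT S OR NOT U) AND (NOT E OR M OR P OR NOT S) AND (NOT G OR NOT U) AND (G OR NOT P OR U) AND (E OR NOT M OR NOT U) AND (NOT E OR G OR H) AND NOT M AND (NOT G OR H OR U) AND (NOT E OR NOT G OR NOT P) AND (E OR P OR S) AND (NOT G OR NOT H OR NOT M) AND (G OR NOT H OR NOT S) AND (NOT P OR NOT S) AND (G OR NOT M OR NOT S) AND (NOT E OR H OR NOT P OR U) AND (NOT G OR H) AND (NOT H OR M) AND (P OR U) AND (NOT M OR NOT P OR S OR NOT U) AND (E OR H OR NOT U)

The formula is unsatisfiable.

Case M = True:
  Clause (NOT M) is falsified — contradiction.
Case M = False:
  (M OR NOT U) forces U = False.
  (G OR M) forces G = True.
  (NOT G OR H OR U) forces H = True.
  Clause (NOT H OR M) is falsified — contradiction.
Both cases fail, so the formula is unsatisfiable.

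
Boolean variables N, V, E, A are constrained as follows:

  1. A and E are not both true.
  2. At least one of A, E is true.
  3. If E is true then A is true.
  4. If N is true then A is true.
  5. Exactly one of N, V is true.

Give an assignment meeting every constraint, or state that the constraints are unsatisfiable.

N = True, V = False, E = False, A = True

  (1) A=T, E=F — not both ✓
  (2) {A, E}: 1 true — at least one ✓
  (3) E=F ⇒ A: vacuous ✓
  (4) N=T ⇒ A: T ✓
  (5) {N, V}: 1 true — exactly one ✓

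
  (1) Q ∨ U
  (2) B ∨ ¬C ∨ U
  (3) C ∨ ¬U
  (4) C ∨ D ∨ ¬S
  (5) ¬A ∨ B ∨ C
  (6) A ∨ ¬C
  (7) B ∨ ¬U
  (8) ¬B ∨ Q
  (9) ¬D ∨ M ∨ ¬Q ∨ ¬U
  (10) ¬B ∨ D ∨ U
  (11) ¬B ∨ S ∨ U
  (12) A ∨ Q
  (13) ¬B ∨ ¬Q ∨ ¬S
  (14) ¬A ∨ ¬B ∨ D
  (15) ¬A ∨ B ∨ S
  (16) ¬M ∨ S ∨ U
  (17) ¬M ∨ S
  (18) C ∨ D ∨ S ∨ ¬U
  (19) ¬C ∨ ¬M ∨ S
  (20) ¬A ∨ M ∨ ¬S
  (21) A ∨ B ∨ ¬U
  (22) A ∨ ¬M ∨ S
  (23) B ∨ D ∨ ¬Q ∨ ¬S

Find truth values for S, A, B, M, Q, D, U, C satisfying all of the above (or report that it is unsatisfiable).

S=T, A=F, B=F, M=T, Q=T, D=T, U=F, C=F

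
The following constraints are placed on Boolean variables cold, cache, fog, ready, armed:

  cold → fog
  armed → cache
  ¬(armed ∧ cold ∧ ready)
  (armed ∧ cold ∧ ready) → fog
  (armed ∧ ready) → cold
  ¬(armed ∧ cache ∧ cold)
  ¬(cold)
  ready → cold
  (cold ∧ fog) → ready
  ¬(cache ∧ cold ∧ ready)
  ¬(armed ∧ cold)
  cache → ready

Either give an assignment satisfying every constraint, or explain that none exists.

cold=F, cache=F, fog=T, ready=F, armed=F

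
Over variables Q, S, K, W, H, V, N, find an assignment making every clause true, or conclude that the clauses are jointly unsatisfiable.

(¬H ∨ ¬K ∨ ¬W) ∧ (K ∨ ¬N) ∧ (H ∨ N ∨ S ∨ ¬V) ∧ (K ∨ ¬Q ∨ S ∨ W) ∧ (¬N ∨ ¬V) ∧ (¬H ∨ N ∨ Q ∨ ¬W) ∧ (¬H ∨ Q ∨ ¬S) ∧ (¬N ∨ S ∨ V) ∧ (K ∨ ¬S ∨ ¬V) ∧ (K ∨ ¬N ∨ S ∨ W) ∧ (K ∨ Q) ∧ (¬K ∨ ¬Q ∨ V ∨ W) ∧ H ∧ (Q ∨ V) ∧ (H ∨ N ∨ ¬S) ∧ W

Q = True, S = False, K = False, W = True, H = True, V = True, N = False

Unit clause (H) forces H = True.
Unit clause (W) forces W = True.
In (¬H ∨ ¬K ∨ ¬W) only ¬K is left, so K = False.
In (K ∨ ¬N) only ¬N is left, so N = False.
In (¬H ∨ N ∨ Q ∨ ¬W) only Q is left, so Q = True.
Set S = False.
Set V = True.
All clauses satisfied.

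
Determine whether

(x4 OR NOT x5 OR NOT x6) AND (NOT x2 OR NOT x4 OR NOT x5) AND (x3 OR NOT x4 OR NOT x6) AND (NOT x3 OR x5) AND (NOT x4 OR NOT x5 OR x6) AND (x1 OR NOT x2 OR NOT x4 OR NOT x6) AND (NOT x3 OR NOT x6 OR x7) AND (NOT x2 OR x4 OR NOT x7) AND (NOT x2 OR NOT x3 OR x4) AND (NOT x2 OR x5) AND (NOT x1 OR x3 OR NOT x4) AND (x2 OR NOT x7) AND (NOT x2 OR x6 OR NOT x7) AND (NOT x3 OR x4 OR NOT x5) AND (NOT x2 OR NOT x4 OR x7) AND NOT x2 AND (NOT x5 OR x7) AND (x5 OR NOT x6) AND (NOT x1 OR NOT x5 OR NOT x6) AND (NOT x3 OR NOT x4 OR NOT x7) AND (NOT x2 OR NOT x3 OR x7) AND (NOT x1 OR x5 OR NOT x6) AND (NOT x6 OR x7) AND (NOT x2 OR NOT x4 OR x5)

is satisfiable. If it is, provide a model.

x1=F; x2=F; x3=F; x4=T; x5=F; x6=F; x7=F

Unit clause (NOT x2) forces x2 = False.
In (x2 OR NOT x7) only NOT x7 is left, so x7 = False.
In (NOT x5 OR x7) only NOT x5 is left, so x5 = False.
In (x5 OR NOT x6) only NOT x6 is left, so x6 = False.
In (NOT x3 OR x5) only NOT x3 is left, so x3 = False.
Set x1 = False.
Set x4 = True.
All clauses satisfied.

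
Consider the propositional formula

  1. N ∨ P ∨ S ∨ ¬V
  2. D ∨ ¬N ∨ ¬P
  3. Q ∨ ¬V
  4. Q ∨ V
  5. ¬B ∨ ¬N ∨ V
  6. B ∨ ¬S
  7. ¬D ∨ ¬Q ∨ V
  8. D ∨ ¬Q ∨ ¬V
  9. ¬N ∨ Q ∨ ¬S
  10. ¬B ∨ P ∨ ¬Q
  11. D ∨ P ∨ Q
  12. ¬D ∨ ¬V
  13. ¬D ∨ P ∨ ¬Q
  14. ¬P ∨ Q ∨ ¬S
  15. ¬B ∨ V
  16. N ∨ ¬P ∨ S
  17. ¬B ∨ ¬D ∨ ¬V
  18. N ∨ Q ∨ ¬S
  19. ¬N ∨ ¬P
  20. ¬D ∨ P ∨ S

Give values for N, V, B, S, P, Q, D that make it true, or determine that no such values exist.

Set N = True.
  then (¬N ∨ ¬P) forces P = False.
Try V = True:
  (Q ∨ ¬V) forces Q = True.
  (D ∨ ¬Q ∨ ¬V) forces D = True.
  clause (¬D ∨ ¬V) is falsified — backtrack.
So V = False.
  then (Q ∨ V) forces Q = True.
  then (¬B ∨ ¬N ∨ V) forces B = False.
  then (B ∨ ¬S) forces S = False.
  then (¬D ∨ ¬Q ∨ V) forces D = False.
All clauses satisfied.

N = True; V = False; B = False; S = False; P = False; Q = True; D = False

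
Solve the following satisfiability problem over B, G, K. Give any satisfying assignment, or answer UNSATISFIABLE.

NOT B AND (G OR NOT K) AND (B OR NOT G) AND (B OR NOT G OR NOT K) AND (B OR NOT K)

B = False; G = False; K = False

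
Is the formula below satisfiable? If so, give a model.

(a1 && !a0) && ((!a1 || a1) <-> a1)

a0=F, a1=T

  a1 && !a0 = True
    !a0 = True
  (!a1 || a1) <-> a1 = True
    !a1 || a1 = True
      !a1 = False
Both conjuncts True, so the formula holds.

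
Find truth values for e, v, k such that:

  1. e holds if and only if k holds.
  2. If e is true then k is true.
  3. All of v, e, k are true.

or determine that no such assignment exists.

e = True, v = True, k = True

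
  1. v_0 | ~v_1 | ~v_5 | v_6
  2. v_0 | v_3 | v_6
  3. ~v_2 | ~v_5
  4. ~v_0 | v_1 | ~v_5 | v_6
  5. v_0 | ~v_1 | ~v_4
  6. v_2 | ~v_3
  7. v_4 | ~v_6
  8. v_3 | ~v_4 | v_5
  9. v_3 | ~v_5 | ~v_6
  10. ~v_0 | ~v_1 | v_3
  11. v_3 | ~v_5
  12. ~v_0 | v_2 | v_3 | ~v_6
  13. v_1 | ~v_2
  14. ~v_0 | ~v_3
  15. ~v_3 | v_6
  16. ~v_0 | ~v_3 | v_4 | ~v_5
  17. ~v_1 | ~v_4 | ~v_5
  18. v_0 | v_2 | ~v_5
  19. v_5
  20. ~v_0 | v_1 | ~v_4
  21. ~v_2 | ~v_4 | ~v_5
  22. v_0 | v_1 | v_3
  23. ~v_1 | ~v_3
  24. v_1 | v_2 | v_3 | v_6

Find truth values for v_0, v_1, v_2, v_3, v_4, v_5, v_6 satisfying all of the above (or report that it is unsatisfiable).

Case v_5 = True:
  (~v_2 | ~v_5) forces v_2 = False.
  (v_2 | ~v_3) forces v_3 = False.
  Clause (v_3 | ~v_5) is falsified — contradiction.
Case v_5 = False:
  Clause (v_5) is falsified — contradiction.
Both cases fail, so the formula is unsatisfiable.

Unsatisfiable — no assignment works.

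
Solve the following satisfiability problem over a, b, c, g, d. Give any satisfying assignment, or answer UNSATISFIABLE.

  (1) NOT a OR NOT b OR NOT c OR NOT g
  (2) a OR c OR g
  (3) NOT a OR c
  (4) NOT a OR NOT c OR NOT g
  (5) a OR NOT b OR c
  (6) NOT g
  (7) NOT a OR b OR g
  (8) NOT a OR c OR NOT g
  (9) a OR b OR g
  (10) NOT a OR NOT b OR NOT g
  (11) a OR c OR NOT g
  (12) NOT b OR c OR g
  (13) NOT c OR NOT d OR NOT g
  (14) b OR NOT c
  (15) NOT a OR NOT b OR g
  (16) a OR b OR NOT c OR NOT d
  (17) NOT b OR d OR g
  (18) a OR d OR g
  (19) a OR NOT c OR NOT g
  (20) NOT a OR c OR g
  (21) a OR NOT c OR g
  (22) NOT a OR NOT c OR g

Case a = True:
  (NOT a OR c) forces c = True.
  (NOT a OR NOT c OR NOT g) forces g = False.
  Clause (NOT a OR NOT c OR g) is falsified — contradiction.
Case a = False:
  (NOT g) forces g = False.
  (a OR c OR g) forces c = True.
  Clause (a OR NOT c OR g) is falsified — contradiction.
Both cases fail, so the formula is unsatisfiable.

Unsatisfiable — no assignment works.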